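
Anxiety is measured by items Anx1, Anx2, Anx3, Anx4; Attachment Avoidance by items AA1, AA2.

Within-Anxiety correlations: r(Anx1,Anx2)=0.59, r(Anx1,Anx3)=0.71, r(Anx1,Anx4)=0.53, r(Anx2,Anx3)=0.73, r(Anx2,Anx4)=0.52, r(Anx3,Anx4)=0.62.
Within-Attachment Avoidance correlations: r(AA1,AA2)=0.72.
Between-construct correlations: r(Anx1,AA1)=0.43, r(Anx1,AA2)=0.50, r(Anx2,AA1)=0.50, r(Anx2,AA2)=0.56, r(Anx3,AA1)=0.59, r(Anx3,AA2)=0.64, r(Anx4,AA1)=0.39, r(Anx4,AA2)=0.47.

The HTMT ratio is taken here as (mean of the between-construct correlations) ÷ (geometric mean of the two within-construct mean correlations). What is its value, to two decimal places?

0.77

Mean between = 4.08/8 = 0.5100.
Mean within-Anx = 3.70/6 = 0.6167; mean within-AA = 0.72/1 = 0.7200.
Geometric mean = √(0.6167 × 0.7200) = 0.6664.
HTMT = 0.5100 / 0.6664 = 0.77.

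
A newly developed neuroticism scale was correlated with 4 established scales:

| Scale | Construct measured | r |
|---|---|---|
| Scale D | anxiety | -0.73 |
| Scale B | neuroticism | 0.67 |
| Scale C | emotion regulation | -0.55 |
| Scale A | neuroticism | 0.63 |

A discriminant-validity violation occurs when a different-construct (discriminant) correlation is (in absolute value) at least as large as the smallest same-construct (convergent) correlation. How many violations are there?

Convergent (same construct = neuroticism): Scale B, Scale A.
Smallest convergent = 0.63. Discriminant |r|: 0.73, 0.55; count ≥ 0.63 → 1.

1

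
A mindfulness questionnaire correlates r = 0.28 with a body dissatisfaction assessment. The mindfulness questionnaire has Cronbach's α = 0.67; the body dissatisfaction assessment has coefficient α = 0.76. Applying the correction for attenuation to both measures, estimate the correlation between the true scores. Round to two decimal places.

0.39

r_true = r_obs / √(r_xx · r_yy) = 0.28 / √(0.67 × 0.76) = 0.28 / √0.5092 = 0.28 / 0.7136 ≈ 0.39.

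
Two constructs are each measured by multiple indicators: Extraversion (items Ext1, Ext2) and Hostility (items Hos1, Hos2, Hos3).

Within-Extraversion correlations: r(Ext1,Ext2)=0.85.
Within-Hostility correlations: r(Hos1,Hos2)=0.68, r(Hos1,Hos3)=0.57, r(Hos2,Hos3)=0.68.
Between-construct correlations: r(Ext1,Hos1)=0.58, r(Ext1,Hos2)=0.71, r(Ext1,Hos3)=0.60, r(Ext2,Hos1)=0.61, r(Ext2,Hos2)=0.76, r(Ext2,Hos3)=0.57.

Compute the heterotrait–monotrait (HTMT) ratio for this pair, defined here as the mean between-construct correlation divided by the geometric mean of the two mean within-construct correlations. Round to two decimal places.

0.86

Between-construct mean = 3.83/6 = 0.6383.
Mean within-Ext = 0.85/1 = 0.8500; mean within-Hos = 1.93/3 = 0.6433.
Geometric mean = √(0.8500 × 0.6433) = 0.7395.
HTMT = 0.6383 / 0.7395 = 0.86.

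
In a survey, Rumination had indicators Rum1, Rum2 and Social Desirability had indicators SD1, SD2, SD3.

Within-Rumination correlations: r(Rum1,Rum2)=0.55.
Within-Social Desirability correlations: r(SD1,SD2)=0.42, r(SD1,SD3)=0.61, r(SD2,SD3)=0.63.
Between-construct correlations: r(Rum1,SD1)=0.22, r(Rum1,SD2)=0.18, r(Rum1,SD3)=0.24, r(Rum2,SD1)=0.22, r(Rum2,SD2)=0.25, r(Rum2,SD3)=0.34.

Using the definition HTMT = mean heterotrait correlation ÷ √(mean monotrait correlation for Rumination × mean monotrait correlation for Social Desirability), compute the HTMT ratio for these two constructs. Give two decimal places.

Between-construct mean = 1.45/6 = 0.2417.
Mean within-Rum = 0.55/1 = 0.5500; mean within-SD = 1.66/3 = 0.5533.
Geometric mean = √(0.5500 × 0.5533) = 0.5516.
HTMT = 0.2417 / 0.5516 = 0.44.

0.44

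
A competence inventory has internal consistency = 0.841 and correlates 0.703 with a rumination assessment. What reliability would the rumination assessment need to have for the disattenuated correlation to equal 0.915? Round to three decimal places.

0.702

r_true = r_obs / √(r_xx · r_yy) ⇒ 0.915 = 0.703 / √(0.841 · r_yy).
√(0.841 · r_yy) = 0.703 / 0.915 = 0.7683; 0.841 · r_yy = 0.5903; r_yy = 0.5903 / 0.841 ≈ 0.702.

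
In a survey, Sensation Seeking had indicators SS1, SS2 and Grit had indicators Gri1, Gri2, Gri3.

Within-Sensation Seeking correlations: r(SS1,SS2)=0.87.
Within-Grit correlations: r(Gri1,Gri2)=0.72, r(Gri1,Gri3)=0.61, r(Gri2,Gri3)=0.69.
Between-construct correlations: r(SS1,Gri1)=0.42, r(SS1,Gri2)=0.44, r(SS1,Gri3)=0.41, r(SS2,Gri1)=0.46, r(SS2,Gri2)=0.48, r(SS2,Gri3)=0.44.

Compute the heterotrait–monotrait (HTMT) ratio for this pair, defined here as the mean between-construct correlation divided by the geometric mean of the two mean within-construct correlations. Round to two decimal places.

Between-construct mean = 2.65/6 = 0.4417.
Mean within-SS = 0.87/1 = 0.8700; mean within-Gri = 2.02/3 = 0.6733.
Geometric mean = √(0.8700 × 0.6733) = 0.7654.
HTMT = 0.4417 / 0.7654 = 0.58.

0.58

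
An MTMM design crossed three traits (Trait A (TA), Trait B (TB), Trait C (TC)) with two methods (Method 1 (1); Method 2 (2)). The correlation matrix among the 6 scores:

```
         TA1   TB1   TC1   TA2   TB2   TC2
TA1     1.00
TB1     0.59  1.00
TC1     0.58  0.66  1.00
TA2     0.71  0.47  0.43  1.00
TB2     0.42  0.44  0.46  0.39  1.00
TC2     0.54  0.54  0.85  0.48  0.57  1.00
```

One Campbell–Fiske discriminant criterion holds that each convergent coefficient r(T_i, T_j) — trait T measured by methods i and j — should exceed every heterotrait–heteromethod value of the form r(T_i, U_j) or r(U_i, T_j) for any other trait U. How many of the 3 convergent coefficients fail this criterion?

1

Each convergent coefficient versus the relevant comparison correlations:
TA (methods 1·2): 0.71 vs {0.42, 0.47, 0.54, 0.43} → pass.
TB (methods 1·2): 0.44 vs {0.47, 0.42, 0.54, 0.46} → fail.
TC (methods 1·2): 0.85 vs {0.43, 0.54, 0.46, 0.54} → pass.
1 of 3 fail.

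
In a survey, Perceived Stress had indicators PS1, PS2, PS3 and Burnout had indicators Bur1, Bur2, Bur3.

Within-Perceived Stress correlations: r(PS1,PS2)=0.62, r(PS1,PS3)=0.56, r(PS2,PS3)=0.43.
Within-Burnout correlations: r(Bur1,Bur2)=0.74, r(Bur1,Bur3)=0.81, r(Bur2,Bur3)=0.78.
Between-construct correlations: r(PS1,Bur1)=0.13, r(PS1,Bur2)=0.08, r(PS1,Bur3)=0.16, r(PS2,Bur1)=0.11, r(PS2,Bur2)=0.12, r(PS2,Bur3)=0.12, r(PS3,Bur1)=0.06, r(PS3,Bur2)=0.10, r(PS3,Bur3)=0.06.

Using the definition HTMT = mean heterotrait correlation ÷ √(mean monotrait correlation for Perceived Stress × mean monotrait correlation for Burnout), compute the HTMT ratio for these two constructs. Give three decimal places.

Mean heterotrait r = 0.94/9 = 0.1044.
Mean within-PS = 1.61/3 = 0.5367; mean within-Bur = 2.33/3 = 0.7767.
Geometric mean = √(0.5367 × 0.7767) = 0.6456.
HTMT = 0.1044 / 0.6456 = 0.162.

0.162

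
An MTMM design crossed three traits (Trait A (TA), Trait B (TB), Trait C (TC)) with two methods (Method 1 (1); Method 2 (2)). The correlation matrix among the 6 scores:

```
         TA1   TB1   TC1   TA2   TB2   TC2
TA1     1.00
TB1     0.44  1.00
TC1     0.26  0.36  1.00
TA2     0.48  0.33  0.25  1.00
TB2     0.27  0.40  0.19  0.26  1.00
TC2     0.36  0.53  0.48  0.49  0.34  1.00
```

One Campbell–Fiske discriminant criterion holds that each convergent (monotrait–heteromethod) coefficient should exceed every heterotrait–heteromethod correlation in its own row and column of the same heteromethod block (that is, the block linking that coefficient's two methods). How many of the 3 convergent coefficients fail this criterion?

Checking each validity diagonal entry against its comparison values:
TA (methods 1·2): 0.48 vs {0.27, 0.33, 0.36, 0.25} → pass.
TB (methods 1·2): 0.40 vs {0.33, 0.27, 0.53, 0.19} → fail.
TC (methods 1·2): 0.48 vs {0.25, 0.36, 0.19, 0.53} → fail.
2 of 3 fail.

2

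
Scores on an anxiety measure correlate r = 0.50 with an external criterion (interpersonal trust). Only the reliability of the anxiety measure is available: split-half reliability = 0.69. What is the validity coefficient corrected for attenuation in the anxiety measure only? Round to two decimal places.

Single correction: r_c = r_obs / √r_xx = 0.50 / √0.69 = 0.50 / 0.8307 ≈ 0.60.

0.60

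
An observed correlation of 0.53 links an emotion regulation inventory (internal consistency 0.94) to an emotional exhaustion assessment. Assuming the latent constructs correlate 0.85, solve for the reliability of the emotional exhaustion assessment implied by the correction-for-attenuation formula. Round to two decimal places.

r_true = r_obs / √(r_xx · r_yy) ⇒ 0.85 = 0.53 / √(0.94 · r_yy).
√(0.94 · r_yy) = 0.53 / 0.85 = 0.6235; 0.94 · r_yy = 0.3888; r_yy = 0.3888 / 0.94 ≈ 0.41.

0.41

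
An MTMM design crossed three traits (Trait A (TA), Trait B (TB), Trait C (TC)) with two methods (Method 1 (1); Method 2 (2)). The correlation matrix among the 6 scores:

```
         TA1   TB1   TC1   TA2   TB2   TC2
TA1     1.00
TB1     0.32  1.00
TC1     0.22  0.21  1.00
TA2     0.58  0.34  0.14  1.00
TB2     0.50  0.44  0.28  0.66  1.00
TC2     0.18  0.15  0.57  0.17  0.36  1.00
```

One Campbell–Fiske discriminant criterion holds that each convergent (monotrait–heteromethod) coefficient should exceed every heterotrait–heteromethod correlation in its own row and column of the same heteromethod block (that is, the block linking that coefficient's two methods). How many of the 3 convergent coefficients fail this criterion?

1

Convergent coefficients and their comparison sets:
TA (methods 1·2): 0.58 vs {0.50, 0.34, 0.18, 0.14} → pass.
TB (methods 1·2): 0.44 vs {0.34, 0.50, 0.15, 0.28} → fail.
TC (methods 1·2): 0.57 vs {0.14, 0.18, 0.28, 0.15} → pass.
1 of 3 fail.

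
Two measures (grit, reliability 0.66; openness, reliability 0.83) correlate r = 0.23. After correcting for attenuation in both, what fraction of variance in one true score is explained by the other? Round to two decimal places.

0.10

Disattenuated r = 0.23 / √(0.66 × 0.83) = 0.23 / 0.7401 = 0.3108.
Shared true-score variance = 0.3108² = 0.0966 ≈ 0.10.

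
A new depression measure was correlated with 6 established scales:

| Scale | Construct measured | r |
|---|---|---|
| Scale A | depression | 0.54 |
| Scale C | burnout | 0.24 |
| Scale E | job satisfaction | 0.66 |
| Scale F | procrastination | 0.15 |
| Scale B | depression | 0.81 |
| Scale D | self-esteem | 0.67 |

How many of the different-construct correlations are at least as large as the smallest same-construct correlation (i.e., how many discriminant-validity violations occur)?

2

Convergent (same construct = depression): Scale A, Scale B.
Smallest convergent = 0.54. Discriminant values: 0.24, 0.66, 0.15, 0.67; count ≥ 0.54 → 2.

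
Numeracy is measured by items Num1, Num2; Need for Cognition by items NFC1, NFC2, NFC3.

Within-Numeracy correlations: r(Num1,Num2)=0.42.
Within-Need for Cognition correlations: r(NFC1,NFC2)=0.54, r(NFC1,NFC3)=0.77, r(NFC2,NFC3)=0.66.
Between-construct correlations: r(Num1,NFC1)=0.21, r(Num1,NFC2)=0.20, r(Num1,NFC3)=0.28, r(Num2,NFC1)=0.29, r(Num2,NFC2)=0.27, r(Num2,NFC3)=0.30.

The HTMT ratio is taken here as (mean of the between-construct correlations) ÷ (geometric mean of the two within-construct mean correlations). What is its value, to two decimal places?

Mean heterotrait r = 1.55/6 = 0.2583.
Mean within-Num = 0.42/1 = 0.4200; mean within-NFC = 1.97/3 = 0.6567.
Geometric mean = √(0.4200 × 0.6567) = 0.5252.
HTMT = 0.2583 / 0.5252 = 0.49.

0.49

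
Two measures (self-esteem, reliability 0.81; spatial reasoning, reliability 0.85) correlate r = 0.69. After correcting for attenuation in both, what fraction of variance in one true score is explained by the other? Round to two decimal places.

Disattenuated r = 0.69 / √(0.81 × 0.85) = 0.69 / 0.8298 = 0.8315.
Shared true-score variance = 0.8315² = 0.6914 ≈ 0.69.

0.69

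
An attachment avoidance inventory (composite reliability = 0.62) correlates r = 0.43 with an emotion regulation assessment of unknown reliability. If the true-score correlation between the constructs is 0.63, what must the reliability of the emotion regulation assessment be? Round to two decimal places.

0.75

r_true = r_obs / √(r_xx · r_yy) ⇒ 0.63 = 0.43 / √(0.62 · r_yy).
√(0.62 · r_yy) = 0.43 / 0.63 = 0.6825; 0.62 · r_yy = 0.4658; r_yy = 0.4658 / 0.62 ≈ 0.75.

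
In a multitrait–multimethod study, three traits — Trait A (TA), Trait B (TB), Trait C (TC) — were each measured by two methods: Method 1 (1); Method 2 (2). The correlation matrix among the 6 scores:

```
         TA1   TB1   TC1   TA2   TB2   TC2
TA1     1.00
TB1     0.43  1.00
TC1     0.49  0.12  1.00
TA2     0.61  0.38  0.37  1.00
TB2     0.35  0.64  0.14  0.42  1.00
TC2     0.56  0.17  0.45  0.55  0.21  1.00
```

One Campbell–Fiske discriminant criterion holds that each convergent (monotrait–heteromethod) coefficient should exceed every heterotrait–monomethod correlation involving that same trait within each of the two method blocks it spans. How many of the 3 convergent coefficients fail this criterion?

Each convergent coefficient versus the relevant comparison correlations:
TA (methods 1·2): 0.61 vs {0.43, 0.42, 0.49, 0.55} → pass.
TB (methods 1·2): 0.64 vs {0.43, 0.42, 0.12, 0.21} → pass.
TC (methods 1·2): 0.45 vs {0.49, 0.55, 0.12, 0.21} → fail.
1 of 3 fail.

1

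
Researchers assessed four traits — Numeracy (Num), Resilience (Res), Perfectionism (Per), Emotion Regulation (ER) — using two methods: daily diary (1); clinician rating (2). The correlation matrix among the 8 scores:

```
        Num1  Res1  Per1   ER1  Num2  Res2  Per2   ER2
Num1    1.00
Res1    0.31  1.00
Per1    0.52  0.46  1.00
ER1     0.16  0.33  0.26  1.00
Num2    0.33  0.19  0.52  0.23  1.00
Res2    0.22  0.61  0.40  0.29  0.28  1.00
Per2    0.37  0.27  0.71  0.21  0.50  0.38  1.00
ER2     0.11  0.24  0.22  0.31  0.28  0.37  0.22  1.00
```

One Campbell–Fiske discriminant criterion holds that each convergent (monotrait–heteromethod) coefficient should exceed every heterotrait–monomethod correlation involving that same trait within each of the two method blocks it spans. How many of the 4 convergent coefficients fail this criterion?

2

Checking each validity diagonal entry against its comparison values:
Num (methods 1·2): 0.33 vs {0.31, 0.28, 0.52, 0.50, 0.16, 0.28} → fail.
Res (methods 1·2): 0.61 vs {0.31, 0.28, 0.46, 0.38, 0.33, 0.37} → pass.
Per (methods 1·2): 0.71 vs {0.52, 0.50, 0.46, 0.38, 0.26, 0.22} → pass.
ER (methods 1·2): 0.31 vs {0.16, 0.28, 0.33, 0.37, 0.26, 0.22} → fail.
2 of 4 fail.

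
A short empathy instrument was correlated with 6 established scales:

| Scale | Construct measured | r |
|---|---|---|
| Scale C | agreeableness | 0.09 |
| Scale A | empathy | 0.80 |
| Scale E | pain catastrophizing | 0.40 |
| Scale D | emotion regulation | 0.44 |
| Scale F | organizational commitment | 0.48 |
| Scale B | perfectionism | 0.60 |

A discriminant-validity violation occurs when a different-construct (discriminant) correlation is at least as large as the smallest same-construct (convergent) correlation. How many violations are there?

0

Convergent (same construct = empathy): Scale A.
Smallest convergent = 0.80. Discriminant values: 0.09, 0.40, 0.44, 0.48, 0.60; count ≥ 0.80 → 0.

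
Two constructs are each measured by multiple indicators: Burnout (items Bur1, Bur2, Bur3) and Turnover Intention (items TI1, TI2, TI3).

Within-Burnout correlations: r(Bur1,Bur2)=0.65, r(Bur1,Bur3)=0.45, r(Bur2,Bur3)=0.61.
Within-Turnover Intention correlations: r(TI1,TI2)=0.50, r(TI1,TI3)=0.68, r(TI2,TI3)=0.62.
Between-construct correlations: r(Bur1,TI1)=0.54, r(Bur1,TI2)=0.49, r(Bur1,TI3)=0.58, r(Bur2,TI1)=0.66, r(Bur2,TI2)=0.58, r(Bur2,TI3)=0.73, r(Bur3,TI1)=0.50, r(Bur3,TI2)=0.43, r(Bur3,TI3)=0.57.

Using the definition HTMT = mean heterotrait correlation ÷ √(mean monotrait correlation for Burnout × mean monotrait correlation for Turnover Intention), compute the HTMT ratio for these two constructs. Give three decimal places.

Mean heterotrait r = 5.08/9 = 0.5644.
Mean within-Bur = 1.71/3 = 0.5700; mean within-TI = 1.80/3 = 0.6000.
Geometric mean = √(0.5700 × 0.6000) = 0.5848.
HTMT = 0.5644 / 0.5848 = 0.965.

0.965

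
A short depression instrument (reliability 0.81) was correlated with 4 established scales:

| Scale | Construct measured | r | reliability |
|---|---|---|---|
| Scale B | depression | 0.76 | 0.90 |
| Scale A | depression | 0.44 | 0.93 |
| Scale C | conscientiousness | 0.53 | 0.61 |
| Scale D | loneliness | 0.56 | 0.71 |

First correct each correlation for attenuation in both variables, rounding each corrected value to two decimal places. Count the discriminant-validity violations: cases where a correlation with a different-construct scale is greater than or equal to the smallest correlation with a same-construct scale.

2

Disattenuated r (r / √(r_scale · r_new)):
  Scale B (conv): 0.76 / √(0.90·0.81) = 0.89
  Scale A (conv): 0.44 / √(0.93·0.81) = 0.51
  Scale C (disc): 0.53 / √(0.61·0.81) = 0.75
  Scale D (disc): 0.56 / √(0.71·0.81) = 0.74
Smallest convergent = 0.51. Discriminant values: 0.75, 0.74; count ≥ 0.51 → 2.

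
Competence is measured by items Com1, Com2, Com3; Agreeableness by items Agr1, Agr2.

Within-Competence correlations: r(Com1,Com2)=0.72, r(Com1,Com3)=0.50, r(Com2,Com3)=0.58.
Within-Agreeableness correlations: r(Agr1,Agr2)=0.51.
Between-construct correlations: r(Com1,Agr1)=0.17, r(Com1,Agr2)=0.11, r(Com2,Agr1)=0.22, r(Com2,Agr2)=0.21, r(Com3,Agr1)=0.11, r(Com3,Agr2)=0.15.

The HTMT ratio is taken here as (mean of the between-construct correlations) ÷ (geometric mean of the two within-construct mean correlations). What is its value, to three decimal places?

Between-construct mean = 0.97/6 = 0.1617.
Mean within-Com = 1.80/3 = 0.6000; mean within-Agr = 0.51/1 = 0.5100.
Geometric mean = √(0.6000 × 0.5100) = 0.5532.
HTMT = 0.1617 / 0.5532 = 0.292.

0.292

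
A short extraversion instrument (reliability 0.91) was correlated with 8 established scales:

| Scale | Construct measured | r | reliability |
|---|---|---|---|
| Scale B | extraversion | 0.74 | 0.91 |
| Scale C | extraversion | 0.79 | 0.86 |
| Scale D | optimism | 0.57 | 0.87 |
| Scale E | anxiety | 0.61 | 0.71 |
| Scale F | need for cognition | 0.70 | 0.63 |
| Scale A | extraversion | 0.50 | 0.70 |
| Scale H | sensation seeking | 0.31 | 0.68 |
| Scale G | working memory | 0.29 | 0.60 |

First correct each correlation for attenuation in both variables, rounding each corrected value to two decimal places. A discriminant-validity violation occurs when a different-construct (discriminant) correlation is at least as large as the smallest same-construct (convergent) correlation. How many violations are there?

Disattenuated r (r / √(r_scale · r_new)):
  Scale B (conv): 0.74 / √(0.91·0.91) = 0.81
  Scale C (conv): 0.79 / √(0.86·0.91) = 0.89
  Scale D (disc): 0.57 / √(0.87·0.91) = 0.64
  Scale E (disc): 0.61 / √(0.71·0.91) = 0.76
  Scale F (disc): 0.70 / √(0.63·0.91) = 0.92
  Scale A (conv): 0.50 / √(0.70·0.91) = 0.63
  Scale H (disc): 0.31 / √(0.68·0.91) = 0.39
  Scale G (disc): 0.29 / √(0.60·0.91) = 0.39
Smallest convergent = 0.63. Discriminant values: 0.64, 0.76, 0.92, 0.39, 0.39; count ≥ 0.63 → 3.

3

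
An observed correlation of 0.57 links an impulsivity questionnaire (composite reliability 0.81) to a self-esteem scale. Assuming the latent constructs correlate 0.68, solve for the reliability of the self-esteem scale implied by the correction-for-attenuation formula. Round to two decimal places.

r_true = r_obs / √(r_xx · r_yy) ⇒ 0.68 = 0.57 / √(0.81 · r_yy).
√(0.81 · r_yy) = 0.57 / 0.68 = 0.8382; 0.81 · r_yy = 0.7026; r_yy = 0.7026 / 0.81 ≈ 0.87.

0.87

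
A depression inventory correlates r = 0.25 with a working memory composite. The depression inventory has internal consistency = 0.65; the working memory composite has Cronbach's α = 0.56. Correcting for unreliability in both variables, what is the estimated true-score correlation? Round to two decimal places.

r_true = r_obs / √(r_xx · r_yy) = 0.25 / √(0.65 × 0.56) = 0.25 / √0.3640 = 0.25 / 0.6033 ≈ 0.41.

0.41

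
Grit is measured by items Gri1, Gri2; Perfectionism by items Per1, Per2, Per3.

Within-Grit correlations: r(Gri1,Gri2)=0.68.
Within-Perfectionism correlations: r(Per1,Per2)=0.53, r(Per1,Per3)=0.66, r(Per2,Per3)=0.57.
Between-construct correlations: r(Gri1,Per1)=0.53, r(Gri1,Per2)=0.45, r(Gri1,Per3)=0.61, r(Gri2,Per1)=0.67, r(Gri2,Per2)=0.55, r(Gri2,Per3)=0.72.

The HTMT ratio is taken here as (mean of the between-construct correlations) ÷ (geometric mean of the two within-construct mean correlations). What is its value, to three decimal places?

Mean between = 3.53/6 = 0.5883.
Mean within-Gri = 0.68/1 = 0.6800; mean within-Per = 1.76/3 = 0.5867.
Geometric mean = √(0.6800 × 0.5867) = 0.6316.
HTMT = 0.5883 / 0.6316 = 0.931.

0.931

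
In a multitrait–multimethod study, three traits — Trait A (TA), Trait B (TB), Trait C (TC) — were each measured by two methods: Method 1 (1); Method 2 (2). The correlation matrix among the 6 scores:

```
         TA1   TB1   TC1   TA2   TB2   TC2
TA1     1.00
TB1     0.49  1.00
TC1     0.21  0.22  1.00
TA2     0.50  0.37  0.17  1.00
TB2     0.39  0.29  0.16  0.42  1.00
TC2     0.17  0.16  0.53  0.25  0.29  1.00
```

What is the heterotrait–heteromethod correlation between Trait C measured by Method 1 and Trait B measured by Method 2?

Different traits and methods: r(TC1, TB2) = 0.16.

0.16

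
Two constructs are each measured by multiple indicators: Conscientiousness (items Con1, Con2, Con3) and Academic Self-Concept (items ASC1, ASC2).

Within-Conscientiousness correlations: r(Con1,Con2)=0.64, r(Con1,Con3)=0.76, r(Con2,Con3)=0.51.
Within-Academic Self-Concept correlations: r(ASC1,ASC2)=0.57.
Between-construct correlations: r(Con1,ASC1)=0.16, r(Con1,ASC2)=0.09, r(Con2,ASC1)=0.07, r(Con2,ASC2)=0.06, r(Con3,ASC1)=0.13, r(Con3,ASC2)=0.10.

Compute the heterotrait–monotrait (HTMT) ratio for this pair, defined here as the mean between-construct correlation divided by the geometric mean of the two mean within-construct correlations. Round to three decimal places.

0.169

Mean between = 0.61/6 = 0.1017.
Mean within-Con = 1.91/3 = 0.6367; mean within-ASC = 0.57/1 = 0.5700.
Geometric mean = √(0.6367 × 0.5700) = 0.6024.
HTMT = 0.1017 / 0.6024 = 0.169.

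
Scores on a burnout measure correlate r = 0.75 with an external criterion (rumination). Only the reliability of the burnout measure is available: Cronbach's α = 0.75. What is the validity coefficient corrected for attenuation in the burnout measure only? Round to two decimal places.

Single correction: r_c = r_obs / √r_xx = 0.75 / √0.75 = 0.75 / 0.8660 ≈ 0.87.

0.87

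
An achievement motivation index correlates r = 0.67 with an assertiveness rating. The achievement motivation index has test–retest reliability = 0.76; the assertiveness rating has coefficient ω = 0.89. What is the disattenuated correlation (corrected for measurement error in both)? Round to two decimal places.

0.81

r_true = r_obs / √(r_xx · r_yy) = 0.67 / √(0.76 × 0.89) = 0.67 / √0.6764 = 0.67 / 0.8224 ≈ 0.81.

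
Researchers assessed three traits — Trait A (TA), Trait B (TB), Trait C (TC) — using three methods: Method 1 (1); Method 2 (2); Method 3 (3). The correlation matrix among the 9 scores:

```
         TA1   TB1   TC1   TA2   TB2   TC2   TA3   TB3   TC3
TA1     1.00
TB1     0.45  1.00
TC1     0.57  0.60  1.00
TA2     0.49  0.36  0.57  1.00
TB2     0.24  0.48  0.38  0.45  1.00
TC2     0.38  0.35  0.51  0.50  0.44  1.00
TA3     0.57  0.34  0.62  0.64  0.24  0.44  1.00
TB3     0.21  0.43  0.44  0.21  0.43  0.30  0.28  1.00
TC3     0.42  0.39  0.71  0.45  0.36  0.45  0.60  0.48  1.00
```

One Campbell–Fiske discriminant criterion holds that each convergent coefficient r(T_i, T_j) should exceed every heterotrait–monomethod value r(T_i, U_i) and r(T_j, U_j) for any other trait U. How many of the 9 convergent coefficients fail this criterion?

Each convergent coefficient versus the relevant comparison correlations:
TA (methods 1·2): 0.49 vs {0.45, 0.45, 0.57, 0.50} → fail.
TA (methods 1·3): 0.57 vs {0.45, 0.28, 0.57, 0.60} → fail.
TA (methods 2·3): 0.64 vs {0.45, 0.28, 0.50, 0.60} → pass.
TB (methods 1·2): 0.48 vs {0.45, 0.45, 0.60, 0.44} → fail.
TB (methods 1·3): 0.43 vs {0.45, 0.28, 0.60, 0.48} → fail.
TB (methods 2·3): 0.43 vs {0.45, 0.28, 0.44, 0.48} → fail.
TC (methods 1·2): 0.51 vs {0.57, 0.50, 0.60, 0.44} → fail.
TC (methods 1·3): 0.71 vs {0.57, 0.60, 0.60, 0.48} → pass.
TC (methods 2·3): 0.45 vs {0.50, 0.60, 0.44, 0.48} → fail.
7 of 9 fail.

7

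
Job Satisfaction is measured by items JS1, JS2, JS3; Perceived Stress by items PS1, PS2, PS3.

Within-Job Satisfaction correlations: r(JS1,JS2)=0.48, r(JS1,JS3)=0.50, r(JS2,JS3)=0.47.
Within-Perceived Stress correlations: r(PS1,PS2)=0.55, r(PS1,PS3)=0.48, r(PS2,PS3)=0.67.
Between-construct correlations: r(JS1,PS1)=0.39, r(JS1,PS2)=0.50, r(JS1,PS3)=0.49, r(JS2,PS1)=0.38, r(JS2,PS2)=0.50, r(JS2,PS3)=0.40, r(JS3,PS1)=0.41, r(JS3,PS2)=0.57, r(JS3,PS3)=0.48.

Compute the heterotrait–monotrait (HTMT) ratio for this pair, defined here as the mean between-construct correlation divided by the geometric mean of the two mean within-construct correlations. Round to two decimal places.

Mean between = 4.12/9 = 0.4578.
Mean within-JS = 1.45/3 = 0.4833; mean within-PS = 1.70/3 = 0.5667.
Geometric mean = √(0.4833 × 0.5667) = 0.5233.
HTMT = 0.4578 / 0.5233 = 0.87.

0.87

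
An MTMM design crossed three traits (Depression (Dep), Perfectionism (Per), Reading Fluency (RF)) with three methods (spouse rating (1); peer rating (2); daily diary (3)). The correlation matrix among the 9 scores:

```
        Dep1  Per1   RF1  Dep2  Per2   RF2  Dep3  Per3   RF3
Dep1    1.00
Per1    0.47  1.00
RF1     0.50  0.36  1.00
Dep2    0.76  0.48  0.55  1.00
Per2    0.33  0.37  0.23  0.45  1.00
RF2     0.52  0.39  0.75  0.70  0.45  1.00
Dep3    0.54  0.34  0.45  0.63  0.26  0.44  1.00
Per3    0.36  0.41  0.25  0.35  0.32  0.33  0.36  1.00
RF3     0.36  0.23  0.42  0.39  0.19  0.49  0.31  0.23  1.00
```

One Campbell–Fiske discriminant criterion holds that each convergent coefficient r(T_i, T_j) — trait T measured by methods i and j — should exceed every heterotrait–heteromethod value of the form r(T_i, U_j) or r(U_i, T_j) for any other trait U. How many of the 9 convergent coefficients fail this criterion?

3

Checking each validity diagonal entry against its comparison values:
Dep (methods 1·2): 0.76 vs {0.33, 0.48, 0.52, 0.55} → pass.
Dep (methods 1·3): 0.54 vs {0.36, 0.34, 0.36, 0.45} → pass.
Dep (methods 2·3): 0.63 vs {0.35, 0.26, 0.39, 0.44} → pass.
Per (methods 1·2): 0.37 vs {0.48, 0.33, 0.39, 0.23} → fail.
Per (methods 1·3): 0.41 vs {0.34, 0.36, 0.23, 0.25} → pass.
Per (methods 2·3): 0.32 vs {0.26, 0.35, 0.19, 0.33} → fail.
RF (methods 1·2): 0.75 vs {0.55, 0.52, 0.23, 0.39} → pass.
RF (methods 1·3): 0.42 vs {0.45, 0.36, 0.25, 0.23} → fail.
RF (methods 2·3): 0.49 vs {0.44, 0.39, 0.33, 0.19} → pass.
3 of 9 fail.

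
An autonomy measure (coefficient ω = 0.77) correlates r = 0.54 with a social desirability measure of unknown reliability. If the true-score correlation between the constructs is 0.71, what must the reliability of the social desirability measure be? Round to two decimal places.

0.75

r_true = r_obs / √(r_xx · r_yy) ⇒ 0.71 = 0.54 / √(0.77 · r_yy).
√(0.77 · r_yy) = 0.54 / 0.71 = 0.7606; 0.77 · r_yy = 0.5785; r_yy = 0.5785 / 0.77 ≈ 0.75.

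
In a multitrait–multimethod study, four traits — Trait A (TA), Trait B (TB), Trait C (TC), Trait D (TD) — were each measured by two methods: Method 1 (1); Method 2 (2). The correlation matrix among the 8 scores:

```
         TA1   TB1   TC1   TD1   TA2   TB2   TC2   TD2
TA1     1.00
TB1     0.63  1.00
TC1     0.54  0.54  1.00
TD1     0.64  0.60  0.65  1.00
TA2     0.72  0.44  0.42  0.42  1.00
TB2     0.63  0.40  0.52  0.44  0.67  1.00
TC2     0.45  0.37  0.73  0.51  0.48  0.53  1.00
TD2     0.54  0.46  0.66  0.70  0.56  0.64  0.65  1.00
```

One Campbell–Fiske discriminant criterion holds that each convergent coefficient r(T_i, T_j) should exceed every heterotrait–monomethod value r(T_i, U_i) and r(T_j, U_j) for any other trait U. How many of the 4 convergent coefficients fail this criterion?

1

Each convergent coefficient versus the relevant comparison correlations:
TA (methods 1·2): 0.72 vs {0.63, 0.67, 0.54, 0.48, 0.64, 0.56} → pass.
TB (methods 1·2): 0.40 vs {0.63, 0.67, 0.54, 0.53, 0.60, 0.64} → fail.
TC (methods 1·2): 0.73 vs {0.54, 0.48, 0.54, 0.53, 0.65, 0.65} → pass.
TD (methods 1·2): 0.70 vs {0.64, 0.56, 0.60, 0.64, 0.65, 0.65} → pass.
1 of 4 fail.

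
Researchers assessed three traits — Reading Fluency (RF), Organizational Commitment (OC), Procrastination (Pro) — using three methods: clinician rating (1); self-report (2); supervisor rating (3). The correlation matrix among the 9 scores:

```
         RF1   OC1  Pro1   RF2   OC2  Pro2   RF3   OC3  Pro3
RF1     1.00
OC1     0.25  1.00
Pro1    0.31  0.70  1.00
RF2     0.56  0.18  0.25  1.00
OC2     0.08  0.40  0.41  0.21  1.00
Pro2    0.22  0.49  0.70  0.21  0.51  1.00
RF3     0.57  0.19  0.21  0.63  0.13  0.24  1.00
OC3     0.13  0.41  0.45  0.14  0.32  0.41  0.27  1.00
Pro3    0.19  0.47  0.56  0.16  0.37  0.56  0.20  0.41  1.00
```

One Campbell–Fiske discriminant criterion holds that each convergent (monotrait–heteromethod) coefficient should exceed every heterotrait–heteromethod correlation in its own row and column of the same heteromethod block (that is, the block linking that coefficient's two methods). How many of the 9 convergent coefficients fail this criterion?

3

Each convergent coefficient versus the relevant comparison correlations:
RF (methods 1·2): 0.56 vs {0.08, 0.18, 0.22, 0.25} → pass.
RF (methods 1·3): 0.57 vs {0.13, 0.19, 0.19, 0.21} → pass.
RF (methods 2·3): 0.63 vs {0.14, 0.13, 0.16, 0.24} → pass.
OC (methods 1·2): 0.40 vs {0.18, 0.08, 0.49, 0.41} → fail.
OC (methods 1·3): 0.41 vs {0.19, 0.13, 0.47, 0.45} → fail.
OC (methods 2·3): 0.32 vs {0.13, 0.14, 0.37, 0.41} → fail.
Pro (methods 1·2): 0.70 vs {0.25, 0.22, 0.41, 0.49} → pass.
Pro (methods 1·3): 0.56 vs {0.21, 0.19, 0.45, 0.47} → pass.
Pro (methods 2·3): 0.56 vs {0.24, 0.16, 0.41, 0.37} → pass.
3 of 9 fail.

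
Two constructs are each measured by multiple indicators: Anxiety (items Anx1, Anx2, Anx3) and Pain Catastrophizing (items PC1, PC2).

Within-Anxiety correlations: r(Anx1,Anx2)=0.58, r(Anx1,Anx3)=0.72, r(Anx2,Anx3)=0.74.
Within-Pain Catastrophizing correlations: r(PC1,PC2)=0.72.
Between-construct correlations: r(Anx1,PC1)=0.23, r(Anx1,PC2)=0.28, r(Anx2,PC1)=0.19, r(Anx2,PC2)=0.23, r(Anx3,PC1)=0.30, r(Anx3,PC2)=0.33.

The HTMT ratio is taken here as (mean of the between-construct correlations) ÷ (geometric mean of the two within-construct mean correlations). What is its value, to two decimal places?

Between-construct mean = 1.56/6 = 0.2600.
Mean within-Anx = 2.04/3 = 0.6800; mean within-PC = 0.72/1 = 0.7200.
Geometric mean = √(0.6800 × 0.7200) = 0.6997.
HTMT = 0.2600 / 0.6997 = 0.37.

0.37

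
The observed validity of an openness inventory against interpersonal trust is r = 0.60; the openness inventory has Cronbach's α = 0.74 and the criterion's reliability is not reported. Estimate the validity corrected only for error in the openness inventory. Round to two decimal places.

Single correction: r_c = r_obs / √r_xx = 0.60 / √0.74 = 0.60 / 0.8602 ≈ 0.70.

0.70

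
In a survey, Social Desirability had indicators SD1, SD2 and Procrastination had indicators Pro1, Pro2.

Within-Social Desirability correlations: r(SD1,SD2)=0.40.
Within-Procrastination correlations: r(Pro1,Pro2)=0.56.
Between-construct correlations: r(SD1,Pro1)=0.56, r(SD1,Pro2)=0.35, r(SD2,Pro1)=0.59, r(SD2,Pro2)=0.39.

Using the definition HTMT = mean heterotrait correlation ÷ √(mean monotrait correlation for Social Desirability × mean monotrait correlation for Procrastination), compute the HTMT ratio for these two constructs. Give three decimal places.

Between-construct mean = 1.89/4 = 0.4725.
Mean within-SD = 0.40/1 = 0.4000; mean within-Pro = 0.56/1 = 0.5600.
Geometric mean = √(0.4000 × 0.5600) = 0.4733.
HTMT = 0.4725 / 0.4733 = 0.998.

0.998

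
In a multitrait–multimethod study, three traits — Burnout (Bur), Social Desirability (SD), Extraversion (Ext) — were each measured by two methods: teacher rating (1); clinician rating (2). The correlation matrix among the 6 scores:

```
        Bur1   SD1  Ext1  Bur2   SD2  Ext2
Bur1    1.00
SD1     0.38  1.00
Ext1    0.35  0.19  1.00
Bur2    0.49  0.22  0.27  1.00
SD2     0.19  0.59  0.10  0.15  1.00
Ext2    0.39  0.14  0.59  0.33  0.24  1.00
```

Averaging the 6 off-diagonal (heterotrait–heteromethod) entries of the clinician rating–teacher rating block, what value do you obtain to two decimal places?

0.22

HTHM values (method 2 × method 1): 0.22, 0.27, 0.19, 0.10, 0.39, 0.14; mean = 1.31/6 = 0.22.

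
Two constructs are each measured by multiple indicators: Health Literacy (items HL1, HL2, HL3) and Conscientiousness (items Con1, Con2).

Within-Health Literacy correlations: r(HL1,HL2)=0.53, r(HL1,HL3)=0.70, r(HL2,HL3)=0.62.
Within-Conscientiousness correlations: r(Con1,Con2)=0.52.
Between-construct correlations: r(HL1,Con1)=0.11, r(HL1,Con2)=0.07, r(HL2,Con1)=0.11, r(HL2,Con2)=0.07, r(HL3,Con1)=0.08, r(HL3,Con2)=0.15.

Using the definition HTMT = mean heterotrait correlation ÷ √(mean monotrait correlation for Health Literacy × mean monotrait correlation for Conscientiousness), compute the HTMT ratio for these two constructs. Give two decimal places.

Mean heterotrait r = 0.59/6 = 0.0983.
Mean within-HL = 1.85/3 = 0.6167; mean within-Con = 0.52/1 = 0.5200.
Geometric mean = √(0.6167 × 0.5200) = 0.5663.
HTMT = 0.0983 / 0.5663 = 0.17.

0.17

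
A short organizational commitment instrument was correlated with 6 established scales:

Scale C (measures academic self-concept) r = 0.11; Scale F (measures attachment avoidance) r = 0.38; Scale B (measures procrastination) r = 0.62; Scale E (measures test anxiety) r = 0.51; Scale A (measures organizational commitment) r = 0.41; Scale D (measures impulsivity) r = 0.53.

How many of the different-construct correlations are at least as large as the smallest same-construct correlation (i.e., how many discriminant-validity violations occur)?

3

Convergent (same construct = organizational commitment): Scale A.
Smallest convergent = 0.41. Discriminant values: 0.11, 0.38, 0.62, 0.51, 0.53; count ≥ 0.41 → 3.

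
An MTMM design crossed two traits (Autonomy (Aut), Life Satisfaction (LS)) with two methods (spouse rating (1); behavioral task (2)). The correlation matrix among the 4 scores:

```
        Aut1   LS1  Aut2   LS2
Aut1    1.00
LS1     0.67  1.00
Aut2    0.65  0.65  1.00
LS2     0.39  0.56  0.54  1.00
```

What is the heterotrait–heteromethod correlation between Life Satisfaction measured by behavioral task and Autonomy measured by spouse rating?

0.39

Different traits and methods: r(LS2, Aut1) = 0.39.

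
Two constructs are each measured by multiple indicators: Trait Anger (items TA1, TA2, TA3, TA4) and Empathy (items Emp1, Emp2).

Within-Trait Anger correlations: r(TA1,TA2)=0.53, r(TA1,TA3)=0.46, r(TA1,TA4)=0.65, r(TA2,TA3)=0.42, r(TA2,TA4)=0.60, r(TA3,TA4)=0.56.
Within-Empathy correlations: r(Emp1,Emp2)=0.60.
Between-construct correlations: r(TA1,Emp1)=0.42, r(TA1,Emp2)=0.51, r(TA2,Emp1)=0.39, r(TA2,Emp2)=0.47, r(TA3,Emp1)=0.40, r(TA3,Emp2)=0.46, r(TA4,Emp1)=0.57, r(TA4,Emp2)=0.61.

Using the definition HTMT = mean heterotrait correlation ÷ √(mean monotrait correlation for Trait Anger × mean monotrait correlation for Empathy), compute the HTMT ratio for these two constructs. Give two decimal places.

0.84

Mean heterotrait r = 3.83/8 = 0.4788.
Mean within-TA = 3.22/6 = 0.5367; mean within-Emp = 0.60/1 = 0.6000.
Geometric mean = √(0.5367 × 0.6000) = 0.5675.
HTMT = 0.4788 / 0.5675 = 0.84.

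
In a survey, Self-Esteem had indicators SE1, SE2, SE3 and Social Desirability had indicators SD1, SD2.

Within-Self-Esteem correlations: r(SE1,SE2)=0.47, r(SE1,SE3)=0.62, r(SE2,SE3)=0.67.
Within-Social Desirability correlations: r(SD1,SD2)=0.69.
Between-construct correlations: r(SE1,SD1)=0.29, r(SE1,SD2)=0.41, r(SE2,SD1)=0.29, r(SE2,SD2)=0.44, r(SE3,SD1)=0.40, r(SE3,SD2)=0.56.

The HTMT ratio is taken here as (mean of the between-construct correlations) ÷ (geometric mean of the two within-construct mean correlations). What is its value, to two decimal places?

Mean heterotrait r = 2.39/6 = 0.3983.
Mean within-SE = 1.76/3 = 0.5867; mean within-SD = 0.69/1 = 0.6900.
Geometric mean = √(0.5867 × 0.6900) = 0.6363.
HTMT = 0.3983 / 0.6363 = 0.63.

0.63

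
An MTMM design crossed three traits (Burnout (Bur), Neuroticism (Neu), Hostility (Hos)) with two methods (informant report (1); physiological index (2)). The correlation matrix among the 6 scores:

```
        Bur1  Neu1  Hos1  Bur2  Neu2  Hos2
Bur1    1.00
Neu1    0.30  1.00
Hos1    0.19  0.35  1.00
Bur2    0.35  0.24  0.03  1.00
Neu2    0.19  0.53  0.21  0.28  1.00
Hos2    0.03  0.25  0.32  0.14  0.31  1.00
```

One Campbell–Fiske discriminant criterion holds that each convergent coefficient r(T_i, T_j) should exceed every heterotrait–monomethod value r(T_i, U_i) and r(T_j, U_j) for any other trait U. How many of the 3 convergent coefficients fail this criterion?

1

Convergent coefficients and their comparison sets:
Bur (methods 1·2): 0.35 vs {0.30, 0.28, 0.19, 0.14} → pass.
Neu (methods 1·2): 0.53 vs {0.30, 0.28, 0.35, 0.31} → pass.
Hos (methods 1·2): 0.32 vs {0.19, 0.14, 0.35, 0.31} → fail.
1 of 3 fail.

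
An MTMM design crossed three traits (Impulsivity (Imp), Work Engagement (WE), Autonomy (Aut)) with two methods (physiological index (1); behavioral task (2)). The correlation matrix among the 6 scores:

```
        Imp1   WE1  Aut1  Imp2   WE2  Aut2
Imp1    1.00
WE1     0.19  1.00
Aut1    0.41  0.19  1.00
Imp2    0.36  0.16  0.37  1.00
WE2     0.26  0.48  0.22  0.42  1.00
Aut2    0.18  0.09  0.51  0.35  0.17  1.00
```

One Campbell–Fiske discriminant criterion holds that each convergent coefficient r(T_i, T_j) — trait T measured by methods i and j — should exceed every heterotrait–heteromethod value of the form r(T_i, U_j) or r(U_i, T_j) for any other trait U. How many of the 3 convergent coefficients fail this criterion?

Each convergent coefficient versus the relevant comparison correlations:
Imp (methods 1·2): 0.36 vs {0.26, 0.16, 0.18, 0.37} → fail.
WE (methods 1·2): 0.48 vs {0.16, 0.26, 0.09, 0.22} → pass.
Aut (methods 1·2): 0.51 vs {0.37, 0.18, 0.22, 0.09} → pass.
1 of 3 fail.

1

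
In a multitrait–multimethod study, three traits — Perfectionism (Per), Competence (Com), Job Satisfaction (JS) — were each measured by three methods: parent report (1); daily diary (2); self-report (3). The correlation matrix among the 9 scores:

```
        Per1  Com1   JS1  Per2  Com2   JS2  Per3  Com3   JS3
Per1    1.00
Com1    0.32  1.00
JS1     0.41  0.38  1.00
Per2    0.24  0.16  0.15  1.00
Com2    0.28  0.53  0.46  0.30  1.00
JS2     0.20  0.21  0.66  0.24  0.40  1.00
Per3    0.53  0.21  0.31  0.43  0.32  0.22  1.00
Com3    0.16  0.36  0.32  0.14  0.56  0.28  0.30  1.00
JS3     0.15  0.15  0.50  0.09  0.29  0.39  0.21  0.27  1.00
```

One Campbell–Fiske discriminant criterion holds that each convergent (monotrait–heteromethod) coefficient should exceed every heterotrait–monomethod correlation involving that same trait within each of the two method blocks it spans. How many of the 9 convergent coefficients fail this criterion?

Convergent coefficients and their comparison sets:
Per (methods 1·2): 0.24 vs {0.32, 0.30, 0.41, 0.24} → fail.
Per (methods 1·3): 0.53 vs {0.32, 0.30, 0.41, 0.21} → pass.
Per (methods 2·3): 0.43 vs {0.30, 0.30, 0.24, 0.21} → pass.
Com (methods 1·2): 0.53 vs {0.32, 0.30, 0.38, 0.40} → pass.
Com (methods 1·3): 0.36 vs {0.32, 0.30, 0.38, 0.27} → fail.
Com (methods 2·3): 0.56 vs {0.30, 0.30, 0.40, 0.27} → pass.
JS (methods 1·2): 0.66 vs {0.41, 0.24, 0.38, 0.40} → pass.
JS (methods 1·3): 0.50 vs {0.41, 0.21, 0.38, 0.27} → pass.
JS (methods 2·3): 0.39 vs {0.24, 0.21, 0.40, 0.27} → fail.
3 of 9 fail.

3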